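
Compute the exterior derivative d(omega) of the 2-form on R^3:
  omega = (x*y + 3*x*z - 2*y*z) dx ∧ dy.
d(omega) = (3*x - 2*y) dx ∧ dy ∧ dz

For a 2-form omega = sum_{i<j} g_{ij} dx_i ∧ dx_j, the exterior derivative is
  d(omega) = sum_{i<j} d(g_{ij}) ∧ dx_i ∧ dx_j = sum_{i<j, k} (∂g_{ij}/∂x_k) dx_k ∧ dx_i ∧ dx_j.
Expand each term, using dx_k ∧ dx_i ∧ dx_j = sgn(permutation) dx_{(a)} ∧ dx_{(b)} ∧ dx_{(c)} with (a < b < c) sorted:
  d(x*y + 3*x*z - 2*y*z) includes (∂/∂z)(x*y + 3*x*z - 2*y*z) dz = (3*x - 2*y) dz, which multiplied by dx ∧ dy gives (3*x - 2*y) dx ∧ dy ∧ dz
Collecting like 3-forms: d(omega) = (3*x - 2*y) dx ∧ dy ∧ dz.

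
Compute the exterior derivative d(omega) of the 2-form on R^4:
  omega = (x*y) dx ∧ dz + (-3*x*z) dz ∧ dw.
d(omega) = (-x) dx ∧ dy ∧ dz + (-3*z) dx ∧ dz ∧ dw

For a 2-form omega = sum_{i<j} g_{ij} dx_i ∧ dx_j, the exterior derivative is
  d(omega) = sum_{i<j} d(g_{ij}) ∧ dx_i ∧ dx_j = sum_{i<j, k} (∂g_{ij}/∂x_k) dx_k ∧ dx_i ∧ dx_j.
Expand each term, using dx_k ∧ dx_i ∧ dx_j = sgn(permutation) dx_{(a)} ∧ dx_{(b)} ∧ dx_{(c)} with (a < b < c) sorted:
  d(x*y) includes (∂/∂y)(x*y) dy = (x) dy, which multiplied by dx ∧ dz gives (-x) dx ∧ dy ∧ dz
  d(-3*x*z) includes (∂/∂x)(-3*x*z) dx = (-3*z) dx, which multiplied by dz ∧ dw gives (-3*z) dx ∧ dz ∧ dw
Collecting like 3-forms: d(omega) = (-x) dx ∧ dy ∧ dz + (-3*z) dx ∧ dz ∧ dw.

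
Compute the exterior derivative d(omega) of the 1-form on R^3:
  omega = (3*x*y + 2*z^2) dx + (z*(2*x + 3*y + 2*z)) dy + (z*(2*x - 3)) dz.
d(omega) = (-3*x + 2*z) dx ∧ dy + (-2*z) dx ∧ dz + (-2*x - 3*y - 4*z) dy ∧ dz

For a 1-form omega = sum_i f_i dx_i, the exterior derivative is
  d(omega) = sum_{i < j} (∂f_j/∂x_i - ∂f_i/∂x_j) dx_i ∧ dx_j.
  coefficient of dx ∧ dy: ∂f_2/∂x - ∂f_1/∂y = ∂(z*(2*x + 3*y + 2*z))/∂x - ∂(3*x*y + 2*z^2)/∂y = -3*x + 2*z
  coefficient of dx ∧ dz: ∂f_3/∂x - ∂f_1/∂z = ∂(z*(2*x - 3))/∂x - ∂(3*x*y + 2*z^2)/∂z = -2*z
  coefficient of dy ∧ dz: ∂f_3/∂y - ∂f_2/∂z = ∂(z*(2*x - 3))/∂y - ∂(z*(2*x + 3*y + 2*z))/∂z = -2*x - 3*y - 4*z
Assembling: d(omega) = (-3*x + 2*z) dx ∧ dy + (-2*z) dx ∧ dz + (-2*x - 3*y - 4*z) dy ∧ dz.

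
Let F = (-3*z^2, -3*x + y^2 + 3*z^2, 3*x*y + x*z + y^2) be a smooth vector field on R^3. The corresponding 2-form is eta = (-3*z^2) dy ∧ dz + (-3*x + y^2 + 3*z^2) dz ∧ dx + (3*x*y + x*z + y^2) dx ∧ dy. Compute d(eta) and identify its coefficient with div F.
d(eta) = (x + 2*y) dx ∧ dy ∧ dz; div F = x + 2*y

For a 2-form in R^3 of the form above, applying d gives a 3-form with coefficient ∂P/∂x + ∂Q/∂y + ∂R/∂z:
  ∂P/∂x = 0
  ∂Q/∂y = 2*y
  ∂R/∂z = x
Sum = x + 2*y, which is exactly div F.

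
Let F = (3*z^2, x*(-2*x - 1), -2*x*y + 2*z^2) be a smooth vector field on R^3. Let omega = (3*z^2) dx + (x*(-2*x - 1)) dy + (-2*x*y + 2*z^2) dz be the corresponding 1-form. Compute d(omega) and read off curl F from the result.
d(omega) = (-2*x) dy ∧ dz + (2*y + 6*z) dz ∧ dx + (-4*x - 1) dx ∧ dy; curl F = (-2*x, 2*y + 6*z, -4*x - 1)

d omega = sum_{i<j} (∂f_j/∂x_i - ∂f_i/∂x_j) dx_i ∧ dx_j. Under the identification (dy ∧ dz, dz ∧ dx, dx ∧ dy) ↔ (e_x, e_y, e_z), the coefficients are exactly the components of curl F. Compute:
  ∂R/∂y - ∂Q/∂z = (-2*x) - (0) = -2*x
  ∂P/∂z - ∂R/∂x = (6*z) - (-2*y) = 2*y + 6*z
  ∂Q/∂x - ∂P/∂y = (-4*x - 1) - (0) = -4*x - 1.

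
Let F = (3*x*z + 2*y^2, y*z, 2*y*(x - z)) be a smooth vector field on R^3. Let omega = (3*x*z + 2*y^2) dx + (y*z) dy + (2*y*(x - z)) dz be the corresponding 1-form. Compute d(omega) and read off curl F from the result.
d(omega) = (2*x - y - 2*z) dy ∧ dz + (3*x - 2*y) dz ∧ dx + (-4*y) dx ∧ dy; curl F = (2*x - y - 2*z, 3*x - 2*y, -4*y)

d omega = sum_{i<j} (∂f_j/∂x_i - ∂f_i/∂x_j) dx_i ∧ dx_j. Under the identification (dy ∧ dz, dz ∧ dx, dx ∧ dy) ↔ (e_x, e_y, e_z), the coefficients are exactly the components of curl F. Compute:
  ∂R/∂y - ∂Q/∂z = (2*x - 2*z) - (y) = 2*x - y - 2*z
  ∂P/∂z - ∂R/∂x = (3*x) - (2*y) = 3*x - 2*y
  ∂Q/∂x - ∂P/∂y = (0) - (4*y) = -4*y.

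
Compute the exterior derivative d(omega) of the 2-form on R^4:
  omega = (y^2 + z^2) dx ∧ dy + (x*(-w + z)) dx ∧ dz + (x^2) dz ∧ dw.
d(omega) = (2*z) dx ∧ dy ∧ dz + (x) dx ∧ dz ∧ dw

For a 2-form omega = sum_{i<j} g_{ij} dx_i ∧ dx_j, the exterior derivative is
  d(omega) = sum_{i<j} d(g_{ij}) ∧ dx_i ∧ dx_j = sum_{i<j, k} (∂g_{ij}/∂x_k) dx_k ∧ dx_i ∧ dx_j.
Expand each term, using dx_k ∧ dx_i ∧ dx_j = sgn(permutation) dx_{(a)} ∧ dx_{(b)} ∧ dx_{(c)} with (a < b < c) sorted:
  d(y^2 + z^2) includes (∂/∂z)(y^2 + z^2) dz = (2*z) dz, which multiplied by dx ∧ dy gives (2*z) dx ∧ dy ∧ dz
  d(x*(-w + z)) includes (∂/∂w)(x*(-w + z)) dw = (-x) dw, which multiplied by dx ∧ dz gives (-x) dx ∧ dz ∧ dw
  d(x^2) includes (∂/∂x)(x^2) dx = (2*x) dx, which multiplied by dz ∧ dw gives (2*x) dx ∧ dz ∧ dw
Collecting like 3-forms: d(omega) = (2*z) dx ∧ dy ∧ dz + (x) dx ∧ dz ∧ dw.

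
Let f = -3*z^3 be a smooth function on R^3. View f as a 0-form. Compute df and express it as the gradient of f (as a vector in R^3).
df = (0) dx + (0) dy + (-9*z^2) dz; grad f = (0, 0, -9*z^2)

For a 0-form f, d f = (∂f/∂x) dx + (∂f/∂y) dy + (∂f/∂z) dz. The components of the vector representation are exactly the entries of grad f in Cartesian coordinates:
  ∂f/∂x = 0
  ∂f/∂y = 0
  ∂f/∂z = -9*z^2.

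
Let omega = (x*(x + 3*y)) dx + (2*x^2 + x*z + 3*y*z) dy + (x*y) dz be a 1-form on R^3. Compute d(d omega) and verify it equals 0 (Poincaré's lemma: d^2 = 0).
d(d omega) = 0

Step 1: d omega = sum_{i<j} (∂f_j/∂x_i - ∂f_i/∂x_j) dx_i ∧ dx_j:
  coeff of dx ∧ dy: x + z
  coeff of dx ∧ dz: y
  coeff of dy ∧ dz: -3*y
Step 2: Apply d again to each 2-form coefficient. The only possible 3-form in R^3 is dx ∧ dy ∧ dz, with coefficient
  ∂(coeff of dy∧dz)/∂x - ∂(coeff of dx∧dz)/∂y + ∂(coeff of dx∧dy)/∂z
  = ∂/∂x (-3*y) - ∂/∂y (y) + ∂/∂z (x + z).
Each of these terms simplifies to sums of mixed partials that cancel in pairs. The result is 0 (by equality of mixed partials for smooth functions — Schwarz / Clairaut).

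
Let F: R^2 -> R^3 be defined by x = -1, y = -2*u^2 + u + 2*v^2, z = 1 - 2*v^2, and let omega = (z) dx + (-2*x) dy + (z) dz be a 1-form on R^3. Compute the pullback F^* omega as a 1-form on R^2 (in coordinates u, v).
F^* omega = (2 - 8*u) du + (8*v^3 + 4*v) dv

Using F^*(f dg) = (f ∘ F) d(g ∘ F), substitute each coordinate x_i by F_i(u, v) in f_i, and replace dx_i by d F_i = (∂F_i/∂u) du + (∂F_i/∂v) dv.
  For the x component: f_1(F) = 1 - 2*v^2; d F_1 = (0) du + (0) dv
  For the y component: f_2(F) = 2; d F_2 = (1 - 4*u) du + (4*v) dv
  For the z component: f_3(F) = 1 - 2*v^2; d F_3 = (0) du + (-4*v) dv
Combining and collecting du, dv coefficients:
  coeff of du: 2 - 8*u
  coeff of dv: 8*v^3 + 4*v
F^* omega = (2 - 8*u) du + (8*v^3 + 4*v) dv.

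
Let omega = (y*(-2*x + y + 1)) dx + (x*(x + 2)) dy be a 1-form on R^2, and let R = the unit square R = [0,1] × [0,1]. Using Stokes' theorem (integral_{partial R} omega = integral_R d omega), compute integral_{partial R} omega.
integral_(partial R) omega = 2

Stokes: integral_partial_R omega = integral_R d omega with d omega = (∂Q/∂x - ∂P/∂y) dx ∧ dy.
  ∂Q/∂x = 2*x + 2
  ∂P/∂y = -2*x + 2*y + 1
  integrand = ∂Q/∂x - ∂P/∂y = 4*x - 2*y + 1.
Integrating over R: integral_0^1 integral_0^1 (4*x - 2*y + 1) dx dy = 2.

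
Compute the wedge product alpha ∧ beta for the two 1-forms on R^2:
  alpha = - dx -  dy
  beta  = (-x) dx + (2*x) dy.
alpha ∧ beta = (-3*x) dx ∧ dy

Distribute the wedge, using dx_i ∧ dx_j = -dx_j ∧ dx_i and dx_i ∧ dx_i = 0. For each pair (i, j) with i < j, the coefficient of dx_i ∧ dx_j in alpha ∧ beta is (alpha_i * beta_j - alpha_j * beta_i). Collecting: alpha ∧ beta = (-3*x) dx ∧ dy.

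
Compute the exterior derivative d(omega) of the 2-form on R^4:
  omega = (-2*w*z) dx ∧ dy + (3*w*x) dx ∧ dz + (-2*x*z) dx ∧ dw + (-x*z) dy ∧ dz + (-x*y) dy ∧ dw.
d(omega) = (-2*w - z) dx ∧ dy ∧ dz + (-y - 2*z) dx ∧ dy ∧ dw + (5*x) dx ∧ dz ∧ dw

For a 2-form omega = sum_{i<j} g_{ij} dx_i ∧ dx_j, the exterior derivative is
  d(omega) = sum_{i<j} d(g_{ij}) ∧ dx_i ∧ dx_j = sum_{i<j, k} (∂g_{ij}/∂x_k) dx_k ∧ dx_i ∧ dx_j.
Expand each term, using dx_k ∧ dx_i ∧ dx_j = sgn(permutation) dx_{(a)} ∧ dx_{(b)} ∧ dx_{(c)} with (a < b < c) sorted:
  d(-2*w*z) includes (∂/∂z)(-2*w*z) dz = (-2*w) dz, which multiplied by dx ∧ dy gives (-2*w) dx ∧ dy ∧ dz
  d(-2*w*z) includes (∂/∂w)(-2*w*z) dw = (-2*z) dw, which multiplied by dx ∧ dy gives (-2*z) dx ∧ dy ∧ dw
  d(3*w*x) includes (∂/∂w)(3*w*x) dw = (3*x) dw, which multiplied by dx ∧ dz gives (3*x) dx ∧ dz ∧ dw
  d(-2*x*z) includes (∂/∂z)(-2*x*z) dz = (-2*x) dz, which multiplied by dx ∧ dw gives (2*x) dx ∧ dz ∧ dw
  d(-x*z) includes (∂/∂x)(-x*z) dx = (-z) dx, which multiplied by dy ∧ dz gives (-z) dx ∧ dy ∧ dz
  d(-x*y) includes (∂/∂x)(-x*y) dx = (-y) dx, which multiplied by dy ∧ dw gives (-y) dx ∧ dy ∧ dw
Collecting like 3-forms: d(omega) = (-2*w - z) dx ∧ dy ∧ dz + (-y - 2*z) dx ∧ dy ∧ dw + (5*x) dx ∧ dz ∧ dw.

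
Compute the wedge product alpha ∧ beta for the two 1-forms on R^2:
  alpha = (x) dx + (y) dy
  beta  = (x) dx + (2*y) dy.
alpha ∧ beta = (x*y) dx ∧ dy

Distribute the wedge, using dx_i ∧ dx_j = -dx_j ∧ dx_i and dx_i ∧ dx_i = 0. For each pair (i, j) with i < j, the coefficient of dx_i ∧ dx_j in alpha ∧ beta is (alpha_i * beta_j - alpha_j * beta_i). Collecting: alpha ∧ beta = (x*y) dx ∧ dy.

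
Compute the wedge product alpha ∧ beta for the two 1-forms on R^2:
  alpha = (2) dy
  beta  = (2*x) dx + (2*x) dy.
alpha ∧ beta = (-4*x) dx ∧ dy

Distribute the wedge, using dx_i ∧ dx_j = -dx_j ∧ dx_i and dx_i ∧ dx_i = 0. For each pair (i, j) with i < j, the coefficient of dx_i ∧ dx_j in alpha ∧ beta is (alpha_i * beta_j - alpha_j * beta_i). Collecting: alpha ∧ beta = (-4*x) dx ∧ dy.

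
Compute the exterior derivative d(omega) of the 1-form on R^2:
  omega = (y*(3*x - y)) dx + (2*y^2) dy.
d(omega) = (-3*x + 2*y) dx ∧ dy

For a 1-form omega = sum_i f_i dx_i, the exterior derivative is
  d(omega) = sum_{i < j} (∂f_j/∂x_i - ∂f_i/∂x_j) dx_i ∧ dx_j.
  coefficient of dx ∧ dy: ∂f_2/∂x - ∂f_1/∂y = ∂(2*y^2)/∂x - ∂(y*(3*x - y))/∂y = -3*x + 2*y
Assembling: d(omega) = (-3*x + 2*y) dx ∧ dy.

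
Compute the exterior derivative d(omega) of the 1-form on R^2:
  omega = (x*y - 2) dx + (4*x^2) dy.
d(omega) = (7*x) dx ∧ dy

For a 1-form omega = sum_i f_i dx_i, the exterior derivative is
  d(omega) = sum_{i < j} (∂f_j/∂x_i - ∂f_i/∂x_j) dx_i ∧ dx_j.
  coefficient of dx ∧ dy: ∂f_2/∂x - ∂f_1/∂y = ∂(4*x^2)/∂x - ∂(x*y - 2)/∂y = 7*x
Assembling: d(omega) = (7*x) dx ∧ dy.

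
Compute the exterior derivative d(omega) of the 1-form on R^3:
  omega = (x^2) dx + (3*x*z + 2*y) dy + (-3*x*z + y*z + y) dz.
d(omega) = (3*z) dx ∧ dy + (-3*z) dx ∧ dz + (-3*x + z + 1) dy ∧ dz

For a 1-form omega = sum_i f_i dx_i, the exterior derivative is
  d(omega) = sum_{i < j} (∂f_j/∂x_i - ∂f_i/∂x_j) dx_i ∧ dx_j.
  coefficient of dx ∧ dy: ∂f_2/∂x - ∂f_1/∂y = ∂(3*x*z + 2*y)/∂x - ∂(x^2)/∂y = 3*z
  coefficient of dx ∧ dz: ∂f_3/∂x - ∂f_1/∂z = ∂(-3*x*z + y*z + y)/∂x - ∂(x^2)/∂z = -3*z
  coefficient of dy ∧ dz: ∂f_3/∂y - ∂f_2/∂z = ∂(-3*x*z + y*z + y)/∂y - ∂(3*x*z + 2*y)/∂z = -3*x + z + 1
Assembling: d(omega) = (3*z) dx ∧ dy + (-3*z) dx ∧ dz + (-3*x + z + 1) dy ∧ dz.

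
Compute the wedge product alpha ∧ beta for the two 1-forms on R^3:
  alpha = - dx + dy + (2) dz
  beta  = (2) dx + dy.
alpha ∧ beta = (-3) dx ∧ dy + (-4) dx ∧ dz + (-2) dy ∧ dz

Distribute the wedge, using dx_i ∧ dx_j = -dx_j ∧ dx_i and dx_i ∧ dx_i = 0. For each pair (i, j) with i < j, the coefficient of dx_i ∧ dx_j in alpha ∧ beta is (alpha_i * beta_j - alpha_j * beta_i). Collecting: alpha ∧ beta = (-3) dx ∧ dy + (-4) dx ∧ dz + (-2) dy ∧ dz.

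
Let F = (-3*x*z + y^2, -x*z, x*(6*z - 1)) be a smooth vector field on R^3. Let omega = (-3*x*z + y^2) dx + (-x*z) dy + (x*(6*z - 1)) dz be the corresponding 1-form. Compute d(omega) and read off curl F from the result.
d(omega) = (x) dy ∧ dz + (-3*x - 6*z + 1) dz ∧ dx + (-2*y - z) dx ∧ dy; curl F = (x, -3*x - 6*z + 1, -2*y - z)

d omega = sum_{i<j} (∂f_j/∂x_i - ∂f_i/∂x_j) dx_i ∧ dx_j. Under the identification (dy ∧ dz, dz ∧ dx, dx ∧ dy) ↔ (e_x, e_y, e_z), the coefficients are exactly the components of curl F. Compute:
  ∂R/∂y - ∂Q/∂z = (0) - (-x) = x
  ∂P/∂z - ∂R/∂x = (-3*x) - (6*z - 1) = -3*x - 6*z + 1
  ∂Q/∂x - ∂P/∂y = (-z) - (2*y) = -2*y - z.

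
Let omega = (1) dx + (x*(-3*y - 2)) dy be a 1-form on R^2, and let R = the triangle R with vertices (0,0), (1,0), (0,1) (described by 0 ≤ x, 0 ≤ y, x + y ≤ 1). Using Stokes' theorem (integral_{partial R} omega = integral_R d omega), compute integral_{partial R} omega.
integral_(partial R) omega = -3/2

Stokes: integral_partial_R omega = integral_R d omega with d omega = (∂Q/∂x - ∂P/∂y) dx ∧ dy.
  ∂Q/∂x = -3*y - 2
  ∂P/∂y = 0
  integrand = ∂Q/∂x - ∂P/∂y = -3*y - 2.
Integrating over R: integral_0^1 integral_0^{1-x} (-3*y - 2) dy dx = -3/2.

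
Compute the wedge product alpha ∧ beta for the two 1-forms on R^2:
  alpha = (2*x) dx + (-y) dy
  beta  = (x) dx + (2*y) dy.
alpha ∧ beta = (5*x*y) dx ∧ dy

Distribute the wedge, using dx_i ∧ dx_j = -dx_j ∧ dx_i and dx_i ∧ dx_i = 0. For each pair (i, j) with i < j, the coefficient of dx_i ∧ dx_j in alpha ∧ beta is (alpha_i * beta_j - alpha_j * beta_i). Collecting: alpha ∧ beta = (5*x*y) dx ∧ dy.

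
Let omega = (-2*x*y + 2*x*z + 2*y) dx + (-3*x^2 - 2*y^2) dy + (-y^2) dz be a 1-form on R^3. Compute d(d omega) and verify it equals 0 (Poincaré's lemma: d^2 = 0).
d(d omega) = 0

Step 1: d omega = sum_{i<j} (∂f_j/∂x_i - ∂f_i/∂x_j) dx_i ∧ dx_j:
  coeff of dx ∧ dy: -4*x - 2
  coeff of dx ∧ dz: -2*x
  coeff of dy ∧ dz: -2*y
Step 2: Apply d again to each 2-form coefficient. The only possible 3-form in R^3 is dx ∧ dy ∧ dz, with coefficient
  ∂(coeff of dy∧dz)/∂x - ∂(coeff of dx∧dz)/∂y + ∂(coeff of dx∧dy)/∂z
  = ∂/∂x (-2*y) - ∂/∂y (-2*x) + ∂/∂z (-4*x - 2).
Each of these terms simplifies to sums of mixed partials that cancel in pairs. The result is 0 (by equality of mixed partials for smooth functions — Schwarz / Clairaut).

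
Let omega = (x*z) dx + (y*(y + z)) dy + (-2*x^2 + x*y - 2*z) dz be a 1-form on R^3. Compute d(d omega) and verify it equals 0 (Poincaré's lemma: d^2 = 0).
d(d omega) = 0

Step 1: d omega = sum_{i<j} (∂f_j/∂x_i - ∂f_i/∂x_j) dx_i ∧ dx_j:
  coeff of dx ∧ dy: 0
  coeff of dx ∧ dz: -5*x + y
  coeff of dy ∧ dz: x - y
Step 2: Apply d again to each 2-form coefficient. The only possible 3-form in R^3 is dx ∧ dy ∧ dz, with coefficient
  ∂(coeff of dy∧dz)/∂x - ∂(coeff of dx∧dz)/∂y + ∂(coeff of dx∧dy)/∂z
  = ∂/∂x (x - y) - ∂/∂y (-5*x + y) + ∂/∂z (0).
Each of these terms simplifies to sums of mixed partials that cancel in pairs. The result is 0 (by equality of mixed partials for smooth functions — Schwarz / Clairaut).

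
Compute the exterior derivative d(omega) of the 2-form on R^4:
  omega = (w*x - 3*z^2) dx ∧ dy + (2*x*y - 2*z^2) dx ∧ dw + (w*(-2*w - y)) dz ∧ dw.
d(omega) = (-6*z) dx ∧ dy ∧ dz + (-x) dx ∧ dy ∧ dw + (4*z) dx ∧ dz ∧ dw + (-w) dy ∧ dz ∧ dw

For a 2-form omega = sum_{i<j} g_{ij} dx_i ∧ dx_j, the exterior derivative is
  d(omega) = sum_{i<j} d(g_{ij}) ∧ dx_i ∧ dx_j = sum_{i<j, k} (∂g_{ij}/∂x_k) dx_k ∧ dx_i ∧ dx_j.
Expand each term, using dx_k ∧ dx_i ∧ dx_j = sgn(permutation) dx_{(a)} ∧ dx_{(b)} ∧ dx_{(c)} with (a < b < c) sorted:
  d(w*x - 3*z^2) includes (∂/∂z)(w*x - 3*z^2) dz = (-6*z) dz, which multiplied by dx ∧ dy gives (-6*z) dx ∧ dy ∧ dz
  d(w*x - 3*z^2) includes (∂/∂w)(w*x - 3*z^2) dw = (x) dw, which multiplied by dx ∧ dy gives (x) dx ∧ dy ∧ dw
  d(2*x*y - 2*z^2) includes (∂/∂y)(2*x*y - 2*z^2) dy = (2*x) dy, which multiplied by dx ∧ dw gives (-2*x) dx ∧ dy ∧ dw
  d(2*x*y - 2*z^2) includes (∂/∂z)(2*x*y - 2*z^2) dz = (-4*z) dz, which multiplied by dx ∧ dw gives (4*z) dx ∧ dz ∧ dw
  d(w*(-2*w - y)) includes (∂/∂y)(w*(-2*w - y)) dy = (-w) dy, which multiplied by dz ∧ dw gives (-w) dy ∧ dz ∧ dw
Collecting like 3-forms: d(omega) = (-6*z) dx ∧ dy ∧ dz + (-x) dx ∧ dy ∧ dw + (4*z) dx ∧ dz ∧ dw + (-w) dy ∧ dz ∧ dw.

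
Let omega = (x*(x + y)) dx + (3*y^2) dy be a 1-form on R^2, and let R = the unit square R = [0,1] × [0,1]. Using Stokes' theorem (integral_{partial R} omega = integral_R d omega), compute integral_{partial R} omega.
integral_(partial R) omega = -1/2

Stokes: integral_partial_R omega = integral_R d omega with d omega = (∂Q/∂x - ∂P/∂y) dx ∧ dy.
  ∂Q/∂x = 0
  ∂P/∂y = x
  integrand = ∂Q/∂x - ∂P/∂y = -x.
Integrating over R: integral_0^1 integral_0^1 (-x) dx dy = -1/2.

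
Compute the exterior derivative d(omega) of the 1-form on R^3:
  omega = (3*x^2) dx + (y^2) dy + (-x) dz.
d(omega) = (-1) dx ∧ dz

For a 1-form omega = sum_i f_i dx_i, the exterior derivative is
  d(omega) = sum_{i < j} (∂f_j/∂x_i - ∂f_i/∂x_j) dx_i ∧ dx_j.
  coefficient of dx ∧ dz: ∂f_3/∂x - ∂f_1/∂z = ∂(-x)/∂x - ∂(3*x^2)/∂z = -1
Assembling: d(omega) = (-1) dx ∧ dz.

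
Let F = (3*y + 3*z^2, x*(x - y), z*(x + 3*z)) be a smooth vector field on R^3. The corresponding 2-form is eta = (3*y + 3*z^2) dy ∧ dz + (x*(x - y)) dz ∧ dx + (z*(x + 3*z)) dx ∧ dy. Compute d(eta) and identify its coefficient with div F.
d(eta) = (6*z) dx ∧ dy ∧ dz; div F = 6*z

For a 2-form in R^3 of the form above, applying d gives a 3-form with coefficient ∂P/∂x + ∂Q/∂y + ∂R/∂z:
  ∂P/∂x = 0
  ∂Q/∂y = -x
  ∂R/∂z = x + 6*z
Sum = 6*z, which is exactly div F.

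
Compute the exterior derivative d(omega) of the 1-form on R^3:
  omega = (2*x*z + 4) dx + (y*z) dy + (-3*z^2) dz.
d(omega) = (-2*x) dx ∧ dz + (-y) dy ∧ dz

For a 1-form omega = sum_i f_i dx_i, the exterior derivative is
  d(omega) = sum_{i < j} (∂f_j/∂x_i - ∂f_i/∂x_j) dx_i ∧ dx_j.
  coefficient of dx ∧ dz: ∂f_3/∂x - ∂f_1/∂z = ∂(-3*z^2)/∂x - ∂(2*x*z + 4)/∂z = -2*x
  coefficient of dy ∧ dz: ∂f_3/∂y - ∂f_2/∂z = ∂(-3*z^2)/∂y - ∂(y*z)/∂z = -y
Assembling: d(omega) = (-2*x) dx ∧ dz + (-y) dy ∧ dz.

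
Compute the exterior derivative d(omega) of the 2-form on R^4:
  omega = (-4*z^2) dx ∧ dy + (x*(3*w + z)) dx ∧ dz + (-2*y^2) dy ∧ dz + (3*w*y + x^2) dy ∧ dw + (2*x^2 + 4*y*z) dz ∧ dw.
d(omega) = (-8*z) dx ∧ dy ∧ dz + (7*x) dx ∧ dz ∧ dw + (2*x) dx ∧ dy ∧ dw + (4*z) dy ∧ dz ∧ dw

For a 2-form omega = sum_{i<j} g_{ij} dx_i ∧ dx_j, the exterior derivative is
  d(omega) = sum_{i<j} d(g_{ij}) ∧ dx_i ∧ dx_j = sum_{i<j, k} (∂g_{ij}/∂x_k) dx_k ∧ dx_i ∧ dx_j.
Expand each term, using dx_k ∧ dx_i ∧ dx_j = sgn(permutation) dx_{(a)} ∧ dx_{(b)} ∧ dx_{(c)} with (a < b < c) sorted:
  d(-4*z^2) includes (∂/∂z)(-4*z^2) dz = (-8*z) dz, which multiplied by dx ∧ dy gives (-8*z) dx ∧ dy ∧ dz
  d(x*(3*w + z)) includes (∂/∂w)(x*(3*w + z)) dw = (3*x) dw, which multiplied by dx ∧ dz gives (3*x) dx ∧ dz ∧ dw
  d(3*w*y + x^2) includes (∂/∂x)(3*w*y + x^2) dx = (2*x) dx, which multiplied by dy ∧ dw gives (2*x) dx ∧ dy ∧ dw
  d(2*x^2 + 4*y*z) includes (∂/∂x)(2*x^2 + 4*y*z) dx = (4*x) dx, which multiplied by dz ∧ dw gives (4*x) dx ∧ dz ∧ dw
  d(2*x^2 + 4*y*z) includes (∂/∂y)(2*x^2 + 4*y*z) dy = (4*z) dy, which multiplied by dz ∧ dw gives (4*z) dy ∧ dz ∧ dw
Collecting like 3-forms: d(omega) = (-8*z) dx ∧ dy ∧ dz + (7*x) dx ∧ dz ∧ dw + (2*x) dx ∧ dy ∧ dw + (4*z) dy ∧ dz ∧ dw.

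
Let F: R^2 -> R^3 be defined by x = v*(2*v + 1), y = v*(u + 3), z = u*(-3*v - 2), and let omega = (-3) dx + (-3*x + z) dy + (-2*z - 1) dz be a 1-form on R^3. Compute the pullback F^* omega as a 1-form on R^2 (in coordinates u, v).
F^* omega = (-21*u*v^2 - 26*u*v - 8*u - 6*v^3 - 3*v^2 + 3*v + 2) du + (-21*u^2*v - 14*u^2 - 6*u*v^2 - 12*u*v - 3*u - 18*v^2 - 21*v - 3) dv

Using F^*(f dg) = (f ∘ F) d(g ∘ F), substitute each coordinate x_i by F_i(u, v) in f_i, and replace dx_i by d F_i = (∂F_i/∂u) du + (∂F_i/∂v) dv.
  For the x component: f_1(F) = -3; d F_1 = (0) du + (4*v + 1) dv
  For the y component: f_2(F) = -3*u*v - 2*u - 6*v^2 - 3*v; d F_2 = (v) du + (u + 3) dv
  For the z component: f_3(F) = 6*u*v + 4*u - 1; d F_3 = (-3*v - 2) du + (-3*u) dv
Combining and collecting du, dv coefficients:
  coeff of du: -21*u*v^2 - 26*u*v - 8*u - 6*v^3 - 3*v^2 + 3*v + 2
  coeff of dv: -21*u^2*v - 14*u^2 - 6*u*v^2 - 12*u*v - 3*u - 18*v^2 - 21*v - 3
F^* omega = (-21*u*v^2 - 26*u*v - 8*u - 6*v^3 - 3*v^2 + 3*v + 2) du + (-21*u^2*v - 14*u^2 - 6*u*v^2 - 12*u*v - 3*u - 18*v^2 - 21*v - 3) dv.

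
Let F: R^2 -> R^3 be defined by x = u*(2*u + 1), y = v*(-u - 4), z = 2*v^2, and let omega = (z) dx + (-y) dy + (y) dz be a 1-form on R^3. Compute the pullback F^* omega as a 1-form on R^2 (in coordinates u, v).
F^* omega = (v^2*(7*u - 2)) du + (v*(-u^2 - 4*u*v - 8*u - 16*v - 16)) dv

Using F^*(f dg) = (f ∘ F) d(g ∘ F), substitute each coordinate x_i by F_i(u, v) in f_i, and replace dx_i by d F_i = (∂F_i/∂u) du + (∂F_i/∂v) dv.
  For the x component: f_1(F) = 2*v^2; d F_1 = (4*u + 1) du + (0) dv
  For the y component: f_2(F) = v*(u + 4); d F_2 = (-v) du + (-u - 4) dv
  For the z component: f_3(F) = v*(-u - 4); d F_3 = (0) du + (4*v) dv
Combining and collecting du, dv coefficients:
  coeff of du: v^2*(7*u - 2)
  coeff of dv: v*(-u^2 - 4*u*v - 8*u - 16*v - 16)
F^* omega = (v^2*(7*u - 2)) du + (v*(-u^2 - 4*u*v - 8*u - 16*v - 16)) dv.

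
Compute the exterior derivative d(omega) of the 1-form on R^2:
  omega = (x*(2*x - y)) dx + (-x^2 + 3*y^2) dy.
d(omega) = (-x) dx ∧ dy

For a 1-form omega = sum_i f_i dx_i, the exterior derivative is
  d(omega) = sum_{i < j} (∂f_j/∂x_i - ∂f_i/∂x_j) dx_i ∧ dx_j.
  coefficient of dx ∧ dy: ∂f_2/∂x - ∂f_1/∂y = ∂(-x^2 + 3*y^2)/∂x - ∂(x*(2*x - y))/∂y = -x
Assembling: d(omega) = (-x) dx ∧ dy.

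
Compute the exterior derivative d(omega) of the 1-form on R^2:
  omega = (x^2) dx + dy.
d(omega) = 0

For a 1-form omega = sum_i f_i dx_i, the exterior derivative is
  d(omega) = sum_{i < j} (∂f_j/∂x_i - ∂f_i/∂x_j) dx_i ∧ dx_j.

Assembling: d(omega) = 0.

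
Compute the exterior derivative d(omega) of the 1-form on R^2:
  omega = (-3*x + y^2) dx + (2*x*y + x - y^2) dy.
d(omega) = (1) dx ∧ dy

For a 1-form omega = sum_i f_i dx_i, the exterior derivative is
  d(omega) = sum_{i < j} (∂f_j/∂x_i - ∂f_i/∂x_j) dx_i ∧ dx_j.
  coefficient of dx ∧ dy: ∂f_2/∂x - ∂f_1/∂y = ∂(2*x*y + x - y^2)/∂x - ∂(-3*x + y^2)/∂y = 1
Assembling: d(omega) = (1) dx ∧ dy.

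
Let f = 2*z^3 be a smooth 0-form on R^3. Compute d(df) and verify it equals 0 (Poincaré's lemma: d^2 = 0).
d(df) = 0

Step 1: df = sum_i (∂f/∂x_i) dx_i = (0) dx + (0) dy + (6*z^2) dz.
Step 2: Apply d again. Using the 1-form formula, the coefficient of dx ∧ dy in d(df) is ∂^2 f/∂x ∂y - ∂^2 f/∂y ∂x = (0) - (0) = 0 (equality of mixed partials for smooth f).
Similarly for dx ∧ dz and dy ∧ dz — all coefficients vanish. So d(df) = 0.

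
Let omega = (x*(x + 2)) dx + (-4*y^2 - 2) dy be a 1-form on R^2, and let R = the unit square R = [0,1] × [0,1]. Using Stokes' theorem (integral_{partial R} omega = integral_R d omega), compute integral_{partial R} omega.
integral_(partial R) omega = 0

Stokes: integral_partial_R omega = integral_R d omega with d omega = (∂Q/∂x - ∂P/∂y) dx ∧ dy.
  ∂Q/∂x = 0
  ∂P/∂y = 0
  integrand = ∂Q/∂x - ∂P/∂y = 0.
Integrating over R: integral_0^1 integral_0^1 (0) dx dy = 0.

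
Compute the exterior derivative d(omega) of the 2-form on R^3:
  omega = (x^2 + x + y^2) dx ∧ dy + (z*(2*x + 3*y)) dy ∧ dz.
d(omega) = (2*z) dx ∧ dy ∧ dz

For a 2-form omega = sum_{i<j} g_{ij} dx_i ∧ dx_j, the exterior derivative is
  d(omega) = sum_{i<j} d(g_{ij}) ∧ dx_i ∧ dx_j = sum_{i<j, k} (∂g_{ij}/∂x_k) dx_k ∧ dx_i ∧ dx_j.
Expand each term, using dx_k ∧ dx_i ∧ dx_j = sgn(permutation) dx_{(a)} ∧ dx_{(b)} ∧ dx_{(c)} with (a < b < c) sorted:
  d(z*(2*x + 3*y)) includes (∂/∂x)(z*(2*x + 3*y)) dx = (2*z) dx, which multiplied by dy ∧ dz gives (2*z) dx ∧ dy ∧ dz
Collecting like 3-forms: d(omega) = (2*z) dx ∧ dy ∧ dz.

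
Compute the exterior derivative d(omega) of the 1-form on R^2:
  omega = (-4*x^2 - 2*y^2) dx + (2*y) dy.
d(omega) = (4*y) dx ∧ dy

For a 1-form omega = sum_i f_i dx_i, the exterior derivative is
  d(omega) = sum_{i < j} (∂f_j/∂x_i - ∂f_i/∂x_j) dx_i ∧ dx_j.
  coefficient of dx ∧ dy: ∂f_2/∂x - ∂f_1/∂y = ∂(2*y)/∂x - ∂(-4*x^2 - 2*y^2)/∂y = 4*y
Assembling: d(omega) = (4*y) dx ∧ dy.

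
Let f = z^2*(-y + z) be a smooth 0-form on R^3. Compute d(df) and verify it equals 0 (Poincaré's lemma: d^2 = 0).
d(df) = 0

Step 1: df = sum_i (∂f/∂x_i) dx_i = (0) dx + (-z^2) dy + (z*(-2*y + 3*z)) dz.
Step 2: Apply d again. Using the 1-form formula, the coefficient of dx ∧ dy in d(df) is ∂^2 f/∂x ∂y - ∂^2 f/∂y ∂x = (0) - (0) = 0 (equality of mixed partials for smooth f).
Similarly for dx ∧ dz and dy ∧ dz — all coefficients vanish. So d(df) = 0.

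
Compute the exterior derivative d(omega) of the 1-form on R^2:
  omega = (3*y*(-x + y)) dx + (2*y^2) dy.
d(omega) = (3*x - 6*y) dx ∧ dy

For a 1-form omega = sum_i f_i dx_i, the exterior derivative is
  d(omega) = sum_{i < j} (∂f_j/∂x_i - ∂f_i/∂x_j) dx_i ∧ dx_j.
  coefficient of dx ∧ dy: ∂f_2/∂x - ∂f_1/∂y = ∂(2*y^2)/∂x - ∂(3*y*(-x + y))/∂y = 3*x - 6*y
Assembling: d(omega) = (3*x - 6*y) dx ∧ dy.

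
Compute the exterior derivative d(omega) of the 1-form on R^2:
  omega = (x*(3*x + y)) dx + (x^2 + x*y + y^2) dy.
d(omega) = (x + y) dx ∧ dy

For a 1-form omega = sum_i f_i dx_i, the exterior derivative is
  d(omega) = sum_{i < j} (∂f_j/∂x_i - ∂f_i/∂x_j) dx_i ∧ dx_j.
  coefficient of dx ∧ dy: ∂f_2/∂x - ∂f_1/∂y = ∂(x^2 + x*y + y^2)/∂x - ∂(x*(3*x + y))/∂y = x + y
Assembling: d(omega) = (x + y) dx ∧ dy.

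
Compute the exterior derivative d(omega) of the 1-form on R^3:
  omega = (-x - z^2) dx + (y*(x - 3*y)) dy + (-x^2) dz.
d(omega) = (y) dx ∧ dy + (-2*x + 2*z) dx ∧ dz

For a 1-form omega = sum_i f_i dx_i, the exterior derivative is
  d(omega) = sum_{i < j} (∂f_j/∂x_i - ∂f_i/∂x_j) dx_i ∧ dx_j.
  coefficient of dx ∧ dy: ∂f_2/∂x - ∂f_1/∂y = ∂(y*(x - 3*y))/∂x - ∂(-x - z^2)/∂y = y
  coefficient of dx ∧ dz: ∂f_3/∂x - ∂f_1/∂z = ∂(-x^2)/∂x - ∂(-x - z^2)/∂z = -2*x + 2*z
Assembling: d(omega) = (y) dx ∧ dy + (-2*x + 2*z) dx ∧ dz.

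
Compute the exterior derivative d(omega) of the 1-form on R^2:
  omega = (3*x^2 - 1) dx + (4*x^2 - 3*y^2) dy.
d(omega) = (8*x) dx ∧ dy

For a 1-form omega = sum_i f_i dx_i, the exterior derivative is
  d(omega) = sum_{i < j} (∂f_j/∂x_i - ∂f_i/∂x_j) dx_i ∧ dx_j.
  coefficient of dx ∧ dy: ∂f_2/∂x - ∂f_1/∂y = ∂(4*x^2 - 3*y^2)/∂x - ∂(3*x^2 - 1)/∂y = 8*x
Assembling: d(omega) = (8*x) dx ∧ dy.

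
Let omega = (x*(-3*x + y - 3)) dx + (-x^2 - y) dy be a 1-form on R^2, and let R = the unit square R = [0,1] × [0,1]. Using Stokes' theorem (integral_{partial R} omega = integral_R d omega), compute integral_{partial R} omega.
integral_(partial R) omega = -3/2

Stokes: integral_partial_R omega = integral_R d omega with d omega = (∂Q/∂x - ∂P/∂y) dx ∧ dy.
  ∂Q/∂x = -2*x
  ∂P/∂y = x
  integrand = ∂Q/∂x - ∂P/∂y = -3*x.
Integrating over R: integral_0^1 integral_0^1 (-3*x) dx dy = -3/2.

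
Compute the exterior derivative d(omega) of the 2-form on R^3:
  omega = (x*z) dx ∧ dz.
d(omega) = 0

For a 2-form omega = sum_{i<j} g_{ij} dx_i ∧ dx_j, the exterior derivative is
  d(omega) = sum_{i<j} d(g_{ij}) ∧ dx_i ∧ dx_j = sum_{i<j, k} (∂g_{ij}/∂x_k) dx_k ∧ dx_i ∧ dx_j.
Expand each term, using dx_k ∧ dx_i ∧ dx_j = sgn(permutation) dx_{(a)} ∧ dx_{(b)} ∧ dx_{(c)} with (a < b < c) sorted:

Collecting like 3-forms: d(omega) = 0.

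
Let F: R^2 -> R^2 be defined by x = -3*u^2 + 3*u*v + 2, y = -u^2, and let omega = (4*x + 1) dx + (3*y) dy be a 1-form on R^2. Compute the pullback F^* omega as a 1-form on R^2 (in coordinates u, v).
F^* omega = (78*u^3 - 108*u^2*v + 36*u*v^2 - 54*u + 27*v) du + (9*u*(-4*u^2 + 4*u*v + 3)) dv

Using F^*(f dg) = (f ∘ F) d(g ∘ F), substitute each coordinate x_i by F_i(u, v) in f_i, and replace dx_i by d F_i = (∂F_i/∂u) du + (∂F_i/∂v) dv.
  For the x component: f_1(F) = -12*u^2 + 12*u*v + 9; d F_1 = (-6*u + 3*v) du + (3*u) dv
  For the y component: f_2(F) = -3*u^2; d F_2 = (-2*u) du + (0) dv
Combining and collecting du, dv coefficients:
  coeff of du: 78*u^3 - 108*u^2*v + 36*u*v^2 - 54*u + 27*v
  coeff of dv: 9*u*(-4*u^2 + 4*u*v + 3)
F^* omega = (78*u^3 - 108*u^2*v + 36*u*v^2 - 54*u + 27*v) du + (9*u*(-4*u^2 + 4*u*v + 3)) dv.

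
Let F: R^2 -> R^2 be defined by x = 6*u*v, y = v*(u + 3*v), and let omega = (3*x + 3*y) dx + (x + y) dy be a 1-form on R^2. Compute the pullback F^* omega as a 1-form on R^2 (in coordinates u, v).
F^* omega = (v^2*(133*u + 57*v)) du + (v*(133*u^2 + 99*u*v + 18*v^2)) dv

Using F^*(f dg) = (f ∘ F) d(g ∘ F), substitute each coordinate x_i by F_i(u, v) in f_i, and replace dx_i by d F_i = (∂F_i/∂u) du + (∂F_i/∂v) dv.
  For the x component: f_1(F) = 3*v*(7*u + 3*v); d F_1 = (6*v) du + (6*u) dv
  For the y component: f_2(F) = v*(7*u + 3*v); d F_2 = (v) du + (u + 6*v) dv
Combining and collecting du, dv coefficients:
  coeff of du: v^2*(133*u + 57*v)
  coeff of dv: v*(133*u^2 + 99*u*v + 18*v^2)
F^* omega = (v^2*(133*u + 57*v)) du + (v*(133*u^2 + 99*u*v + 18*v^2)) dv.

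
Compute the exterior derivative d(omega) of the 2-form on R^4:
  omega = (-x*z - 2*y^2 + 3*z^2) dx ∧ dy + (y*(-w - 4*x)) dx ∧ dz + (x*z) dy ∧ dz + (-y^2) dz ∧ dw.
d(omega) = (w + 3*x + 7*z) dx ∧ dy ∧ dz + (-y) dx ∧ dz ∧ dw + (-2*y) dy ∧ dz ∧ dw

For a 2-form omega = sum_{i<j} g_{ij} dx_i ∧ dx_j, the exterior derivative is
  d(omega) = sum_{i<j} d(g_{ij}) ∧ dx_i ∧ dx_j = sum_{i<j, k} (∂g_{ij}/∂x_k) dx_k ∧ dx_i ∧ dx_j.
Expand each term, using dx_k ∧ dx_i ∧ dx_j = sgn(permutation) dx_{(a)} ∧ dx_{(b)} ∧ dx_{(c)} with (a < b < c) sorted:
  d(-x*z - 2*y^2 + 3*z^2) includes (∂/∂z)(-x*z - 2*y^2 + 3*z^2) dz = (-x + 6*z) dz, which multiplied by dx ∧ dy gives (-x + 6*z) dx ∧ dy ∧ dz
  d(y*(-w - 4*x)) includes (∂/∂y)(y*(-w - 4*x)) dy = (-w - 4*x) dy, which multiplied by dx ∧ dz gives (w + 4*x) dx ∧ dy ∧ dz
  d(y*(-w - 4*x)) includes (∂/∂w)(y*(-w - 4*x)) dw = (-y) dw, which multiplied by dx ∧ dz gives (-y) dx ∧ dz ∧ dw
  d(x*z) includes (∂/∂x)(x*z) dx = (z) dx, which multiplied by dy ∧ dz gives (z) dx ∧ dy ∧ dz
  d(-y^2) includes (∂/∂y)(-y^2) dy = (-2*y) dy, which multiplied by dz ∧ dw gives (-2*y) dy ∧ dz ∧ dw
Collecting like 3-forms: d(omega) = (w + 3*x + 7*z) dx ∧ dy ∧ dz + (-y) dx ∧ dz ∧ dw + (-2*y) dy ∧ dz ∧ dw.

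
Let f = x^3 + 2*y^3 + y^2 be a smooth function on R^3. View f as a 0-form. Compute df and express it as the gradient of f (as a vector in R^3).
df = (3*x^2) dx + (2*y*(3*y + 1)) dy + (0) dz; grad f = (3*x^2, 2*y*(3*y + 1), 0)

For a 0-form f, d f = (∂f/∂x) dx + (∂f/∂y) dy + (∂f/∂z) dz. The components of the vector representation are exactly the entries of grad f in Cartesian coordinates:
  ∂f/∂x = 3*x^2
  ∂f/∂y = 2*y*(3*y + 1)
  ∂f/∂z = 0.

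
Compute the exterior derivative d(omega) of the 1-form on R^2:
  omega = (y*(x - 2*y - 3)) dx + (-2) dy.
d(omega) = (-x + 4*y + 3) dx ∧ dy

For a 1-form omega = sum_i f_i dx_i, the exterior derivative is
  d(omega) = sum_{i < j} (∂f_j/∂x_i - ∂f_i/∂x_j) dx_i ∧ dx_j.
  coefficient of dx ∧ dy: ∂f_2/∂x - ∂f_1/∂y = ∂(-2)/∂x - ∂(y*(x - 2*y - 3))/∂y = -x + 4*y + 3
Assembling: d(omega) = (-x + 4*y + 3) dx ∧ dy.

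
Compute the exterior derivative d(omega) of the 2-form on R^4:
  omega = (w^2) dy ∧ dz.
d(omega) = (2*w) dy ∧ dz ∧ dw

For a 2-form omega = sum_{i<j} g_{ij} dx_i ∧ dx_j, the exterior derivative is
  d(omega) = sum_{i<j} d(g_{ij}) ∧ dx_i ∧ dx_j = sum_{i<j, k} (∂g_{ij}/∂x_k) dx_k ∧ dx_i ∧ dx_j.
Expand each term, using dx_k ∧ dx_i ∧ dx_j = sgn(permutation) dx_{(a)} ∧ dx_{(b)} ∧ dx_{(c)} with (a < b < c) sorted:
  d(w^2) includes (∂/∂w)(w^2) dw = (2*w) dw, which multiplied by dy ∧ dz gives (2*w) dy ∧ dz ∧ dw
Collecting like 3-forms: d(omega) = (2*w) dy ∧ dz ∧ dw.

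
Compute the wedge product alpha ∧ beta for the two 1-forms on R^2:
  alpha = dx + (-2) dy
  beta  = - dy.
alpha ∧ beta = (-1) dx ∧ dy

Distribute the wedge, using dx_i ∧ dx_j = -dx_j ∧ dx_i and dx_i ∧ dx_i = 0. For each pair (i, j) with i < j, the coefficient of dx_i ∧ dx_j in alpha ∧ beta is (alpha_i * beta_j - alpha_j * beta_i). Collecting: alpha ∧ beta = (-1) dx ∧ dy.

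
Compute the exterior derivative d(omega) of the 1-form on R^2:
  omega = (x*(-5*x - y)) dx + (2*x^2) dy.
d(omega) = (5*x) dx ∧ dy

For a 1-form omega = sum_i f_i dx_i, the exterior derivative is
  d(omega) = sum_{i < j} (∂f_j/∂x_i - ∂f_i/∂x_j) dx_i ∧ dx_j.
  coefficient of dx ∧ dy: ∂f_2/∂x - ∂f_1/∂y = ∂(2*x^2)/∂x - ∂(x*(-5*x - y))/∂y = 5*x
Assembling: d(omega) = (5*x) dx ∧ dy.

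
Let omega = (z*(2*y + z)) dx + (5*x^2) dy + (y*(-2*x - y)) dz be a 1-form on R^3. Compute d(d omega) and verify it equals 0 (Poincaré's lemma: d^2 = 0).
d(d omega) = 0

Step 1: d omega = sum_{i<j} (∂f_j/∂x_i - ∂f_i/∂x_j) dx_i ∧ dx_j:
  coeff of dx ∧ dy: 10*x - 2*z
  coeff of dx ∧ dz: -4*y - 2*z
  coeff of dy ∧ dz: -2*x - 2*y
Step 2: Apply d again to each 2-form coefficient. The only possible 3-form in R^3 is dx ∧ dy ∧ dz, with coefficient
  ∂(coeff of dy∧dz)/∂x - ∂(coeff of dx∧dz)/∂y + ∂(coeff of dx∧dy)/∂z
  = ∂/∂x (-2*x - 2*y) - ∂/∂y (-4*y - 2*z) + ∂/∂z (10*x - 2*z).
Each of these terms simplifies to sums of mixed partials that cancel in pairs. The result is 0 (by equality of mixed partials for smooth functions — Schwarz / Clairaut).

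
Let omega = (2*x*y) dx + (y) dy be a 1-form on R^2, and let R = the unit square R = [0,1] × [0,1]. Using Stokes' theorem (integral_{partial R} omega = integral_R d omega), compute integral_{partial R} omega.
integral_(partial R) omega = -1

Stokes: integral_partial_R omega = integral_R d omega with d omega = (∂Q/∂x - ∂P/∂y) dx ∧ dy.
  ∂Q/∂x = 0
  ∂P/∂y = 2*x
  integrand = ∂Q/∂x - ∂P/∂y = -2*x.
Integrating over R: integral_0^1 integral_0^1 (-2*x) dx dy = -1.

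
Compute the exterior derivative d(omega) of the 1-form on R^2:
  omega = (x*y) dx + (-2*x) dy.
d(omega) = (-x - 2) dx ∧ dy

For a 1-form omega = sum_i f_i dx_i, the exterior derivative is
  d(omega) = sum_{i < j} (∂f_j/∂x_i - ∂f_i/∂x_j) dx_i ∧ dx_j.
  coefficient of dx ∧ dy: ∂f_2/∂x - ∂f_1/∂y = ∂(-2*x)/∂x - ∂(x*y)/∂y = -x - 2
Assembling: d(omega) = (-x - 2) dx ∧ dy.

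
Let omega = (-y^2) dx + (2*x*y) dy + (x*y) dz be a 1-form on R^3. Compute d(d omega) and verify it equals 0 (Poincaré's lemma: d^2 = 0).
d(d omega) = 0

Step 1: d omega = sum_{i<j} (∂f_j/∂x_i - ∂f_i/∂x_j) dx_i ∧ dx_j:
  coeff of dx ∧ dy: 4*y
  coeff of dx ∧ dz: y
  coeff of dy ∧ dz: x
Step 2: Apply d again to each 2-form coefficient. The only possible 3-form in R^3 is dx ∧ dy ∧ dz, with coefficient
  ∂(coeff of dy∧dz)/∂x - ∂(coeff of dx∧dz)/∂y + ∂(coeff of dx∧dy)/∂z
  = ∂/∂x (x) - ∂/∂y (y) + ∂/∂z (4*y).
Each of these terms simplifies to sums of mixed partials that cancel in pairs. The result is 0 (by equality of mixed partials for smooth functions — Schwarz / Clairaut).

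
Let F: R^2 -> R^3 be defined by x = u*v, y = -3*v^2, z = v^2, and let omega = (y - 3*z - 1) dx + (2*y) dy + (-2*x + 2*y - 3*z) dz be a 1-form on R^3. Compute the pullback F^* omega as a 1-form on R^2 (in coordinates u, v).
F^* omega = (-6*v^3 - v) du + (-10*u*v^2 - u + 18*v^3) dv

Using F^*(f dg) = (f ∘ F) d(g ∘ F), substitute each coordinate x_i by F_i(u, v) in f_i, and replace dx_i by d F_i = (∂F_i/∂u) du + (∂F_i/∂v) dv.
  For the x component: f_1(F) = -6*v^2 - 1; d F_1 = (v) du + (u) dv
  For the y component: f_2(F) = -6*v^2; d F_2 = (0) du + (-6*v) dv
  For the z component: f_3(F) = v*(-2*u - 9*v); d F_3 = (0) du + (2*v) dv
Combining and collecting du, dv coefficients:
  coeff of du: -6*v^3 - v
  coeff of dv: -10*u*v^2 - u + 18*v^3
F^* omega = (-6*v^3 - v) du + (-10*u*v^2 - u + 18*v^3) dv.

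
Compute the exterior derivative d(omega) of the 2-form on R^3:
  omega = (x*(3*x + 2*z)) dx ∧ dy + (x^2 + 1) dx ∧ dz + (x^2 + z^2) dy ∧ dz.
d(omega) = (4*x) dx ∧ dy ∧ dz

For a 2-form omega = sum_{i<j} g_{ij} dx_i ∧ dx_j, the exterior derivative is
  d(omega) = sum_{i<j} d(g_{ij}) ∧ dx_i ∧ dx_j = sum_{i<j, k} (∂g_{ij}/∂x_k) dx_k ∧ dx_i ∧ dx_j.
Expand each term, using dx_k ∧ dx_i ∧ dx_j = sgn(permutation) dx_{(a)} ∧ dx_{(b)} ∧ dx_{(c)} with (a < b < c) sorted:
  d(x*(3*x + 2*z)) includes (∂/∂z)(x*(3*x + 2*z)) dz = (2*x) dz, which multiplied by dx ∧ dy gives (2*x) dx ∧ dy ∧ dz
  d(x^2 + z^2) includes (∂/∂x)(x^2 + z^2) dx = (2*x) dx, which multiplied by dy ∧ dz gives (2*x) dx ∧ dy ∧ dz
Collecting like 3-forms: d(omega) = (4*x) dx ∧ dy ∧ dz.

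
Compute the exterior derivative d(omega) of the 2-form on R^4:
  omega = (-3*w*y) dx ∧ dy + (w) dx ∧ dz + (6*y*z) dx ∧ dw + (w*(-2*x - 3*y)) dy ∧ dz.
d(omega) = (-3*y - 6*z) dx ∧ dy ∧ dw + (1 - 6*y) dx ∧ dz ∧ dw + (-2*w) dx ∧ dy ∧ dz + (-2*x - 3*y) dy ∧ dz ∧ dw

For a 2-form omega = sum_{i<j} g_{ij} dx_i ∧ dx_j, the exterior derivative is
  d(omega) = sum_{i<j} d(g_{ij}) ∧ dx_i ∧ dx_j = sum_{i<j, k} (∂g_{ij}/∂x_k) dx_k ∧ dx_i ∧ dx_j.
Expand each term, using dx_k ∧ dx_i ∧ dx_j = sgn(permutation) dx_{(a)} ∧ dx_{(b)} ∧ dx_{(c)} with (a < b < c) sorted:
  d(-3*w*y) includes (∂/∂w)(-3*w*y) dw = (-3*y) dw, which multiplied by dx ∧ dy gives (-3*y) dx ∧ dy ∧ dw
  d(w) includes (∂/∂w)(w) dw = (1) dw, which multiplied by dx ∧ dz gives (1) dx ∧ dz ∧ dw
  d(6*y*z) includes (∂/∂y)(6*y*z) dy = (6*z) dy, which multiplied by dx ∧ dw gives (-6*z) dx ∧ dy ∧ dw
  d(6*y*z) includes (∂/∂z)(6*y*z) dz = (6*y) dz, which multiplied by dx ∧ dw gives (-6*y) dx ∧ dz ∧ dw
  d(w*(-2*x - 3*y)) includes (∂/∂x)(w*(-2*x - 3*y)) dx = (-2*w) dx, which multiplied by dy ∧ dz gives (-2*w) dx ∧ dy ∧ dz
  d(w*(-2*x - 3*y)) includes (∂/∂w)(w*(-2*x - 3*y)) dw = (-2*x - 3*y) dw, which multiplied by dy ∧ dz gives (-2*x - 3*y) dy ∧ dz ∧ dw
Collecting like 3-forms: d(omega) = (-3*y - 6*z) dx ∧ dy ∧ dw + (1 - 6*y) dx ∧ dz ∧ dw + (-2*w) dx ∧ dy ∧ dz + (-2*x - 3*y) dy ∧ dz ∧ dw.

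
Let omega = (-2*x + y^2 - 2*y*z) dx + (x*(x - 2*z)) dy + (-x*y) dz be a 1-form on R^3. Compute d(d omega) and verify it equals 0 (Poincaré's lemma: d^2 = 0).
d(d omega) = 0

Step 1: d omega = sum_{i<j} (∂f_j/∂x_i - ∂f_i/∂x_j) dx_i ∧ dx_j:
  coeff of dx ∧ dy: 2*x - 2*y
  coeff of dx ∧ dz: y
  coeff of dy ∧ dz: x
Step 2: Apply d again to each 2-form coefficient. The only possible 3-form in R^3 is dx ∧ dy ∧ dz, with coefficient
  ∂(coeff of dy∧dz)/∂x - ∂(coeff of dx∧dz)/∂y + ∂(coeff of dx∧dy)/∂z
  = ∂/∂x (x) - ∂/∂y (y) + ∂/∂z (2*x - 2*y).
Each of these terms simplifies to sums of mixed partials that cancel in pairs. The result is 0 (by equality of mixed partials for smooth functions — Schwarz / Clairaut).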